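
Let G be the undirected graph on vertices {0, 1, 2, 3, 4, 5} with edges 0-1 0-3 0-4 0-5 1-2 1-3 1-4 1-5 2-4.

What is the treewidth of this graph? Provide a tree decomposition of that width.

Treewidth 2.
One such decomposition:
Bags: B1 = {1, 2, 4}  B2 = {0, 1, 4}  B3 = {0, 1, 3}  B4 = {0, 1, 5}
Tree: B1–B2, B2–B3, B3–B4

Every bag has size at most 3, so the width is 3 − 1 = 2 and tw(G) ≤ 2. On the other hand G contains the 3-clique {0, 1, 3}. A clique must lie in a single bag of any decomposition, so no decomposition can have width below 2. Hence tw(G) = 2 exactly.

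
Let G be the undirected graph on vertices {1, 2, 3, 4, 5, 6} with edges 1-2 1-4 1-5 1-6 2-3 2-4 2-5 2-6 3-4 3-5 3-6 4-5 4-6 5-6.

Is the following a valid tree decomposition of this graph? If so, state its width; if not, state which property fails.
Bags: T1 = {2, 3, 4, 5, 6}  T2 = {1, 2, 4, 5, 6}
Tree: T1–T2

Vertex coverage: the bags together contain {1, 2, 3, 4, 5, 6}, the full vertex set. Edge coverage: each edge of G has both endpoints in at least one bag. Running intersection: for every vertex, the bags containing it form a connected subtree. All three properties hold, so this is a valid tree decomposition of width max|bag| − 1 = 4, and hence tw(G) ≤ 4.

Yes; width 4.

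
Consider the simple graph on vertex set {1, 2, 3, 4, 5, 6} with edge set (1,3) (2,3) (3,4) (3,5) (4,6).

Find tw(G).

1

A width-1 tree decomposition is:
Bags: B1 = {3, 4}  B2 = {3, 5}  B3 = {2, 3}  B4 = {4, 6}  B5 = {1, 3}
Tree: B1–B2, B2–B3, B1–B4, B1–B5
The largest bag has 2 vertices, giving width 1; this decomposition certifies tw(G) ≤ 1. Any graph with an edge has treewidth ≥ 1, and G has the edge 4–3. Hence tw(G) = 1 exactly.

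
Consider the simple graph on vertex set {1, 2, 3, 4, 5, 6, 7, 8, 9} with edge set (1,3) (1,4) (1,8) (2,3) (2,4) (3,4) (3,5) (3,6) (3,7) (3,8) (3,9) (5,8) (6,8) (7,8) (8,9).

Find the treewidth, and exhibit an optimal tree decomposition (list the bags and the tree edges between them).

Treewidth 2.
Bags: B1 = {3, 5, 8}  B2 = {3, 8, 9}  B3 = {1, 3, 8}  B4 = {3, 6, 8}  B5 = {1, 3, 4}  B6 = {2, 3, 4}  B7 = {3, 7, 8}
Tree: B1–B2, B2–B3, B3–B4, B3–B5, B5–B6, B1–B7

The largest bag has 3 vertices, giving width 2; this decomposition certifies tw(G) ≤ 2. For the lower bound, the 3 vertices {1, 3, 8} are pairwise adjacent, and any tree decomposition puts a clique entirely inside one bag — forcing width ≥ 2. Combining the bounds, tw(G) = 2.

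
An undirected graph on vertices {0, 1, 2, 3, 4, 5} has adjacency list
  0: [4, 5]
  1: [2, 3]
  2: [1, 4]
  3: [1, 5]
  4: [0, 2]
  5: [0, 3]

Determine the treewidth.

2

A width-2 tree decomposition is:
Bags: B1 = {1, 2, 4}  B2 = {0, 1, 4}  B3 = {0, 1, 5}  B4 = {1, 3, 5}
Tree: B1–B2, B2–B3, B3–B4
Every bag has size at most 3, so the width is 3 − 1 = 2 and tw(G) ≤ 2. Since 1–2–4–0–5–3–1 is a cycle in G, G is not acyclic. Forests are exactly the graphs of treewidth ≤ 1, so tw(G) ≥ 2. The upper and lower bounds meet at 2, so that is the treewidth.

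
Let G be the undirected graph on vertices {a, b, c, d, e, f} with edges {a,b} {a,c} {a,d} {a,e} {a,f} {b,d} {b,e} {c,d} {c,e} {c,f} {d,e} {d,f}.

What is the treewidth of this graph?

A width-3 tree decomposition is:
Bags: B1 = {a, c, d, e}  B2 = {a, c, d, f}  B3 = {a, b, d, e}
Tree: B1–B2, B1–B3
The largest bag has 4 vertices, giving width 3; this decomposition certifies tw(G) ≤ 3. Conversely, {a, c, d, e} is a clique of size 4, and the vertices of any clique must share a bag in every tree decomposition; so some bag has ≥ 4 vertices and tw(G) ≥ 3. The upper and lower bounds meet at 3, so that is the treewidth.

3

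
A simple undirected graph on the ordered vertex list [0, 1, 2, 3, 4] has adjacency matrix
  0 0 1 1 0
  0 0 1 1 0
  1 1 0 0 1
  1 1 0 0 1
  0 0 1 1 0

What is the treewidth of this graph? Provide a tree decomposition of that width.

The largest bag has 3 vertices, giving width 2; this decomposition certifies tw(G) ≤ 2. The edges 1–2–4–3–1 form a cycle, so G is not a tree and its treewidth is at least 2. Therefore the treewidth is 2.

Treewidth 2.
One optimal decomposition is:
Bags: B1 = {1, 2, 3}  B2 = {2, 3, 4}  B3 = {0, 2, 3}
Tree: B1–B2, B2–B3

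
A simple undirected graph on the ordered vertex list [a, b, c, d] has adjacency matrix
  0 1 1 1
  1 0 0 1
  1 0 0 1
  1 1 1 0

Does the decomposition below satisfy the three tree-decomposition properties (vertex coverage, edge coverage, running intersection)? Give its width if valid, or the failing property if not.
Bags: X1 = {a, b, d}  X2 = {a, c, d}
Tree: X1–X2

Yes; width 2.

Vertex coverage: the bags together contain {a, b, c, d}, the full vertex set. Edge coverage: each edge of G has both endpoints in at least one bag. Running intersection: for every vertex, the bags containing it form a connected subtree. All three properties hold, so this is a valid tree decomposition of width max|bag| − 1 = 2, and hence tw(G) ≤ 2.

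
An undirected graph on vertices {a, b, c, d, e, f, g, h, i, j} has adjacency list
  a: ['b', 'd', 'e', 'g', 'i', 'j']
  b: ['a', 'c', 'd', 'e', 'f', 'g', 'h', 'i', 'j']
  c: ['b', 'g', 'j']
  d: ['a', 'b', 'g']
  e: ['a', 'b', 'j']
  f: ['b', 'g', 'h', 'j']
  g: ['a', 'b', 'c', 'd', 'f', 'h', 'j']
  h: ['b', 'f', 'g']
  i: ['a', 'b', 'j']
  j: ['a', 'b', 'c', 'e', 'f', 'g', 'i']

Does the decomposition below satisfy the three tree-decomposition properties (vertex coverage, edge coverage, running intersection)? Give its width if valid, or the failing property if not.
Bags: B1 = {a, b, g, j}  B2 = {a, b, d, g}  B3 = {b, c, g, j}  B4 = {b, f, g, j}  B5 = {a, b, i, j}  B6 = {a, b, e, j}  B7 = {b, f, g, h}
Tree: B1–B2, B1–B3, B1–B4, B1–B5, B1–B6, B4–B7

Yes; width 3.

Vertex coverage: the bags together contain {a, b, c, d, e, f, g, h, i, j}, the full vertex set. Edge coverage: each edge of G has both endpoints in at least one bag. Running intersection: for every vertex, the bags containing it form a connected subtree. All three properties hold, so this is a valid tree decomposition of width max|bag| − 1 = 3, and hence tw(G) ≤ 3.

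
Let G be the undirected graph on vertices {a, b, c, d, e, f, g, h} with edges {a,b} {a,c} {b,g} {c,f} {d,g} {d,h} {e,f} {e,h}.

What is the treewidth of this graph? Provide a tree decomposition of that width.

Every bag has size at most 3, so the width is 3 − 1 = 2 and tw(G) ≤ 2. The edges b–g–d–h–e–f–c–a–b form a cycle, so G is not a tree and its treewidth is at least 2. Hence tw(G) = 2 exactly.

Treewidth 2.
One such decomposition:
Bags: B1 = {b, d, g}  B2 = {b, d, h}  B3 = {b, e, h}  B4 = {b, e, f}  B5 = {b, c, f}  B6 = {a, b, c}
Tree: B1–B2, B2–B3, B3–B4, B4–B5, B5–B6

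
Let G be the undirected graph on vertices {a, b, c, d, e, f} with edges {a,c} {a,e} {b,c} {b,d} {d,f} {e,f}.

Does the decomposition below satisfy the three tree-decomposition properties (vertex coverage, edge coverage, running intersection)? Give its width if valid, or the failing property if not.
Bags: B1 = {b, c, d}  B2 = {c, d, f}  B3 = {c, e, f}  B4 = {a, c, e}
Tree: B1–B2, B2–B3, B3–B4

Yes; width 2.

Every vertex of G appears in some bag (union = {a, b, c, d, e, f}); every edge is covered by a bag; and for each vertex v the set of bags containing v is connected in the bag tree. The decomposition is therefore valid. The largest bag has 3 vertices, so the width is 2.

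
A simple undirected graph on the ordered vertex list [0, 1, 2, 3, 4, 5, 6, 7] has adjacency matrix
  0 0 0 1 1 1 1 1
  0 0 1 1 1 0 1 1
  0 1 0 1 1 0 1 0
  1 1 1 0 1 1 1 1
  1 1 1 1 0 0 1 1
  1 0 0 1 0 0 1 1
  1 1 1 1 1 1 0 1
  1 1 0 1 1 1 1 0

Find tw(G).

A width-4 tree decomposition is:
Bags: B1 = {0, 3, 4, 6, 7}  B2 = {0, 3, 5, 6, 7}  B3 = {1, 3, 4, 6, 7}  B4 = {1, 2, 3, 4, 6}
Tree: B1–B2, B1–B3, B3–B4
Every bag has size at most 5, so the width is 5 − 1 = 4 and tw(G) ≤ 4. For the lower bound, the 5 vertices {0, 3, 4, 6, 7} are pairwise adjacent, and any tree decomposition puts a clique entirely inside one bag — forcing width ≥ 4. The upper and lower bounds meet at 4, so that is the treewidth.

4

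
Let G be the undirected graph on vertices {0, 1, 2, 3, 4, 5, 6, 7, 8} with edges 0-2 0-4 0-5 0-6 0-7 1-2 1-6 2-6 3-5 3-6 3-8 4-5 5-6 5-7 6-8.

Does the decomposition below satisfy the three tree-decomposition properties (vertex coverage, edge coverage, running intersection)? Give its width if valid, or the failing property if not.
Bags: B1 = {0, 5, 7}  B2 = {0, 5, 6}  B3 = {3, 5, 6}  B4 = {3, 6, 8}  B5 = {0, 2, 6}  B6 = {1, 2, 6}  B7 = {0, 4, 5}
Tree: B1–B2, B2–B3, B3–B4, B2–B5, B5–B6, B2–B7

Checking the three conditions: (i) the bags cover all of {0, 1, 2, 3, 4, 5, 6, 7, 8}; (ii) for each edge, some bag contains both endpoints; (iii) the bags containing any fixed vertex form a subtree. All hold, so the decomposition is valid with width 3 − 1 = 2.

Yes; width 2.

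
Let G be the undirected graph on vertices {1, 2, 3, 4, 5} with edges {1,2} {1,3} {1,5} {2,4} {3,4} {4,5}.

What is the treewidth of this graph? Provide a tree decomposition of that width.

The largest bag has 3 vertices, giving width 2; this decomposition certifies tw(G) ≤ 2. Since 2–4–3–1–2 is a cycle in G, G is not acyclic. Forests are exactly the graphs of treewidth ≤ 1, so tw(G) ≥ 2. Therefore the treewidth is 2.

Treewidth 2.
Bags: B1 = {1, 2, 4}  B2 = {1, 3, 4}  B3 = {1, 4, 5}
Tree: B1–B2, B2–B3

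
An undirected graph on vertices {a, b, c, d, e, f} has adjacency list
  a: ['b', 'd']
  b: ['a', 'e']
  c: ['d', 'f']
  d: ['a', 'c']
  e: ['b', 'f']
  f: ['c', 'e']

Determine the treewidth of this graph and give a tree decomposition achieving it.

Every bag has size at most 3, so the width is 3 − 1 = 2 and tw(G) ≤ 2. The edges c–d–a–b–e–f–c form a cycle, so G is not a tree and its treewidth is at least 2. Therefore the treewidth is 2.

Treewidth 2.
One such decomposition:
Bags: B1 = {a, c, d}  B2 = {a, b, c}  B3 = {b, c, e}  B4 = {c, e, f}
Tree: B1–B2, B2–B3, B3–B4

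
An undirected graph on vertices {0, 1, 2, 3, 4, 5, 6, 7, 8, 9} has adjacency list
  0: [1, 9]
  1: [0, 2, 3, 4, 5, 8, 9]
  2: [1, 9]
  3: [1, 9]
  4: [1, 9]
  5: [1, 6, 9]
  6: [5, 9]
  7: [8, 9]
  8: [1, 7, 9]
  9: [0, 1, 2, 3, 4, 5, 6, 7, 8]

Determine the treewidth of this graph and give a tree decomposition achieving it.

Treewidth 2.
Bags: B1 = {1, 8, 9}  B2 = {1, 5, 9}  B3 = {1, 2, 9}  B4 = {0, 1, 9}  B5 = {5, 6, 9}  B6 = {1, 4, 9}  B7 = {7, 8, 9}  B8 = {1, 3, 9}
Tree: B1–B2, B1–B3, B3–B4, B2–B5, B1–B6, B1–B7, B6–B8

Each bag holds 3 vertices, so the decomposition has width 2, which upper-bounds the treewidth. On the other hand G contains the 3-clique {0, 1, 9}. A clique must lie in a single bag of any decomposition, so no decomposition can have width below 2. The upper and lower bounds meet at 2, so that is the treewidth.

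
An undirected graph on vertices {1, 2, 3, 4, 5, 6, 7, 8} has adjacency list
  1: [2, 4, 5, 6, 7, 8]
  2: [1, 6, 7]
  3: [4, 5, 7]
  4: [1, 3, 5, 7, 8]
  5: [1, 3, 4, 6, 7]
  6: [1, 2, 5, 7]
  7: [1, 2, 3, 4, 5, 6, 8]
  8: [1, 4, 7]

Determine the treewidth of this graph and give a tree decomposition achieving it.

Treewidth 3.
Bags: B1 = {1, 5, 6, 7}  B2 = {1, 4, 5, 7}  B3 = {1, 2, 6, 7}  B4 = {1, 4, 7, 8}  B5 = {3, 4, 5, 7}
Tree: B1–B2, B1–B3, B2–B4, B2–B5

The largest bag has 4 vertices, giving width 3; this decomposition certifies tw(G) ≤ 3. For the lower bound, the 4 vertices {1, 2, 6, 7} are pairwise adjacent, and any tree decomposition puts a clique entirely inside one bag — forcing width ≥ 3. The upper and lower bounds meet at 3, so that is the treewidth.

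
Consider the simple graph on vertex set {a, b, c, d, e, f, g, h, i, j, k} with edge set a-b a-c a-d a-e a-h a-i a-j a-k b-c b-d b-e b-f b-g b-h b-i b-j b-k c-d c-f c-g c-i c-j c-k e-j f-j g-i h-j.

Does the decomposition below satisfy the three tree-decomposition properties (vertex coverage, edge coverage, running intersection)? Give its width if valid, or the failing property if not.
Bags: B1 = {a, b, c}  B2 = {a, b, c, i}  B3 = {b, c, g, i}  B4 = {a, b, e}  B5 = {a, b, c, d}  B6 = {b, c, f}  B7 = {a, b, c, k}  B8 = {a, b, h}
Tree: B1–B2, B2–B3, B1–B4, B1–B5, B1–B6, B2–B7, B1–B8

A tree decomposition must satisfy three properties: every vertex lies in some bag; for every edge, both endpoints lie together in some bag; and for every vertex, the bags containing it form a connected subtree. Here vertex j appears in no bag, so the decomposition is invalid.

No — vertex j appears in no bag.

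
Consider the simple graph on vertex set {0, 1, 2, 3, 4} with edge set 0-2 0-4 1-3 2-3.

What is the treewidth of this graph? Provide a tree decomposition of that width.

Each bag holds 2 vertices, so the decomposition has width 1, which upper-bounds the treewidth. G has an edge, so its treewidth is at least 1. Combining the bounds, tw(G) = 1.

Treewidth 1.
One such decomposition:
Bags: B1 = {1, 3}  B2 = {2, 3}  B3 = {0, 2}  B4 = {0, 4}
Tree: B1–B2, B2–B3, B3–B4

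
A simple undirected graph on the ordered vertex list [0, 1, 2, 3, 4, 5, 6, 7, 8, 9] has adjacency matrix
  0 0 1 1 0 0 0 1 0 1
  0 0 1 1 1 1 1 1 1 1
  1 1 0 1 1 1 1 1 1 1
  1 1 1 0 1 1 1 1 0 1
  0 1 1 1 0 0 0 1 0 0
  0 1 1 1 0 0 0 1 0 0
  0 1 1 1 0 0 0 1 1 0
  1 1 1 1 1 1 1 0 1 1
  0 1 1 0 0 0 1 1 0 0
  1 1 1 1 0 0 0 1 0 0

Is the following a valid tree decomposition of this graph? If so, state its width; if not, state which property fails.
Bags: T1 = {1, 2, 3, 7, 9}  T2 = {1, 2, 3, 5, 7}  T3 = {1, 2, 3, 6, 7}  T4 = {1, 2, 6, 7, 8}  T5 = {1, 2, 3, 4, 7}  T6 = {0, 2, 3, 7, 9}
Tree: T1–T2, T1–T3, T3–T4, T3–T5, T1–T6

Yes; width 4.

Every vertex of G appears in some bag (union = {0, 1, 2, 3, 4, 5, 6, 7, 8, 9}); every edge is covered by a bag; and for each vertex v the set of bags containing v is connected in the bag tree. The decomposition is therefore valid. The largest bag has 5 vertices, so the width is 4.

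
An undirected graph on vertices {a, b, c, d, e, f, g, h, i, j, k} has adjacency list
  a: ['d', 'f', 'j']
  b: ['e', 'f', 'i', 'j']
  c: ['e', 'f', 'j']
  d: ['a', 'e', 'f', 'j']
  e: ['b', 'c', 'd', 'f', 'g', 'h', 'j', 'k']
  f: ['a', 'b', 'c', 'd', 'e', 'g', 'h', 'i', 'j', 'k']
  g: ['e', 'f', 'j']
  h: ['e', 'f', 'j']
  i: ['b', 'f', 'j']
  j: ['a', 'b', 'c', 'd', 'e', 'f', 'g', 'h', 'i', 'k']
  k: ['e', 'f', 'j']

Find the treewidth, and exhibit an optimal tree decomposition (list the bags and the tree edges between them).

Treewidth 3.
One optimal decomposition is:
Bags: B1 = {e, f, g, j}  B2 = {d, e, f, j}  B3 = {b, e, f, j}  B4 = {b, f, i, j}  B5 = {e, f, j, k}  B6 = {c, e, f, j}  B7 = {a, d, f, j}  B8 = {e, f, h, j}
Tree: B1–B2, B1–B3, B3–B4, B2–B5, B5–B6, B2–B7, B5–B8

Every bag has size at most 4, so the width is 4 − 1 = 3 and tw(G) ≤ 3. On the other hand G contains the 4-clique {d, e, f, j}. A clique must lie in a single bag of any decomposition, so no decomposition can have width below 3. Therefore the treewidth is 3.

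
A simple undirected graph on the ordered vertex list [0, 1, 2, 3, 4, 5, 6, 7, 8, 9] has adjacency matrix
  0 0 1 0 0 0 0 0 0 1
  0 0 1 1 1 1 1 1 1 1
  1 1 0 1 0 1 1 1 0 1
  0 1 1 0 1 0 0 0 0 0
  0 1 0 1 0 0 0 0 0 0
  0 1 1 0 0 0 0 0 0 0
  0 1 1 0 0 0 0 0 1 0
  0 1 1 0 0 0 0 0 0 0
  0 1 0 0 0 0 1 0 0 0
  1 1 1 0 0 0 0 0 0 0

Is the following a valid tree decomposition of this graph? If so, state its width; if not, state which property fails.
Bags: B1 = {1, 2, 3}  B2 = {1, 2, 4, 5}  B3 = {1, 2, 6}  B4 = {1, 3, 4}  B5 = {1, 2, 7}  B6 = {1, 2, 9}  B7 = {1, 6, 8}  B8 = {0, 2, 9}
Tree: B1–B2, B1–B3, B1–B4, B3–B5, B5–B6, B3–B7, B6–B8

A tree decomposition must satisfy three properties: every vertex lies in some bag; for every edge, both endpoints lie together in some bag; and for every vertex, the bags containing it form a connected subtree. Here bags containing vertex 4 are not connected in the tree, so the decomposition is invalid.

No — bags containing vertex 4 are not connected in the tree.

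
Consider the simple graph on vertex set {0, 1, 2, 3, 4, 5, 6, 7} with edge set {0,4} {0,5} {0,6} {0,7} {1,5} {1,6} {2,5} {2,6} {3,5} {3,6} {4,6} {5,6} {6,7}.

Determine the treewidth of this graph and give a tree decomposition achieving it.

Each bag holds 3 vertices, so the decomposition has width 2, which upper-bounds the treewidth. Conversely, {0, 4, 6} is a clique of size 3, and the vertices of any clique must share a bag in every tree decomposition; so some bag has ≥ 3 vertices and tw(G) ≥ 2. Combining the bounds, tw(G) = 2.

Treewidth 2.
One such decomposition:
Bags: B1 = {0, 5, 6}  B2 = {3, 5, 6}  B3 = {0, 6, 7}  B4 = {0, 4, 6}  B5 = {2, 5, 6}  B6 = {1, 5, 6}
Tree: B1–B2, B1–B3, B1–B4, B1–B5, B1–B6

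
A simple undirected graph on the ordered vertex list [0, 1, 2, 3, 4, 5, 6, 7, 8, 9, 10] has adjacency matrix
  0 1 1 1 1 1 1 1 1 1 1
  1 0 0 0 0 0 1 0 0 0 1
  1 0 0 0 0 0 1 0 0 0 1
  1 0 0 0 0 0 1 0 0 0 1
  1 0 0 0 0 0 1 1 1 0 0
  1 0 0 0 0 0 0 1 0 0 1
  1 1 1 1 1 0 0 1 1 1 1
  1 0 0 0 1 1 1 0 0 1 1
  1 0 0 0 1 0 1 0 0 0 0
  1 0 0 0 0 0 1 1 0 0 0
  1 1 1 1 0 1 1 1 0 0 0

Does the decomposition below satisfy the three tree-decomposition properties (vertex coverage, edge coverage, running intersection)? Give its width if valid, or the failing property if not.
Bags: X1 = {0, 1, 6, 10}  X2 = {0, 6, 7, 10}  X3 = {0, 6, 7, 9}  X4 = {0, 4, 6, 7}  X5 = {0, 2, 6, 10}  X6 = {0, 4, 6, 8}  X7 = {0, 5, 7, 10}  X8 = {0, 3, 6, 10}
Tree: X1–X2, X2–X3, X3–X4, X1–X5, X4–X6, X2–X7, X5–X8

Yes; width 3.

Every vertex of G appears in some bag (union = {0, 1, 2, 3, 4, 5, 6, 7, 8, 9, 10}); every edge is covered by a bag; and for each vertex v the set of bags containing v is connected in the bag tree. The decomposition is therefore valid. The largest bag has 4 vertices, so the width is 3.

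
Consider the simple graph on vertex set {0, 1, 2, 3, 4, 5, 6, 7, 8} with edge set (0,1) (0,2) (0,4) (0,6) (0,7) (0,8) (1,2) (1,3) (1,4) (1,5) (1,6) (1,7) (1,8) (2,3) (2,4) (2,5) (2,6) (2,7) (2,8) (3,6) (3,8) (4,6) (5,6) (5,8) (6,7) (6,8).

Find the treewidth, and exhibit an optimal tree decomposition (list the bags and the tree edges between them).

The largest bag has 5 vertices, giving width 4; this decomposition certifies tw(G) ≤ 4. On the other hand G contains the 5-clique {0, 1, 2, 6, 8}. A clique must lie in a single bag of any decomposition, so no decomposition can have width below 4. Therefore the treewidth is 4.

Treewidth 4.
Bags: B1 = {0, 1, 2, 6, 8}  B2 = {0, 1, 2, 6, 7}  B3 = {1, 2, 3, 6, 8}  B4 = {1, 2, 5, 6, 8}  B5 = {0, 1, 2, 4, 6}
Tree: B1–B2, B1–B3, B1–B4, B1–B5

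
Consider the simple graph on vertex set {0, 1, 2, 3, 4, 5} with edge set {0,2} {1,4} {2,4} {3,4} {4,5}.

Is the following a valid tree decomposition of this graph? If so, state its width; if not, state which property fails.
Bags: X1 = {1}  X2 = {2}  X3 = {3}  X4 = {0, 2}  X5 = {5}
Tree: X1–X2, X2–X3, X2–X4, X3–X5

A tree decomposition must satisfy three properties: every vertex lies in some bag; for every edge, both endpoints lie together in some bag; and for every vertex, the bags containing it form a connected subtree. Here vertex 4 appears in no bag, so the decomposition is invalid.

No — vertex 4 appears in no bag.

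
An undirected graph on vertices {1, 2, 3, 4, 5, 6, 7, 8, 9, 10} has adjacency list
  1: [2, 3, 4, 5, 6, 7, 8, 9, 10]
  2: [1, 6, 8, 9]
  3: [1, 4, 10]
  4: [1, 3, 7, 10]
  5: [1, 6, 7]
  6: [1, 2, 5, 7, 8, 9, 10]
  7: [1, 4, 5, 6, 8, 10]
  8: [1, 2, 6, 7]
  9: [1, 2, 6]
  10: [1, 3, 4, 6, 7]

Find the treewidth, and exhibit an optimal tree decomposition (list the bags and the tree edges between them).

The largest bag has 4 vertices, giving width 3; this decomposition certifies tw(G) ≤ 3. For the lower bound, the 4 vertices {1, 3, 4, 10} are pairwise adjacent, and any tree decomposition puts a clique entirely inside one bag — forcing width ≥ 3. Hence tw(G) = 3 exactly.

Treewidth 3.
One optimal decomposition is:
Bags: B1 = {1, 6, 7, 10}  B2 = {1, 6, 7, 8}  B3 = {1, 4, 7, 10}  B4 = {1, 2, 6, 8}  B5 = {1, 2, 6, 9}  B6 = {1, 3, 4, 10}  B7 = {1, 5, 6, 7}
Tree: B1–B2, B1–B3, B2–B4, B4–B5, B3–B6, B1–B7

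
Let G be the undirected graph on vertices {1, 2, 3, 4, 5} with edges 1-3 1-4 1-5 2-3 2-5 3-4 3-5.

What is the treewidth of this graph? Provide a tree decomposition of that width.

Treewidth 2.
Bags: B1 = {1, 3, 4}  B2 = {1, 3, 5}  B3 = {2, 3, 5}
Tree: B1–B2, B2–B3

Each bag holds 3 vertices, so the decomposition has width 2, which upper-bounds the treewidth. On the other hand G contains the 3-clique {1, 3, 4}. A clique must lie in a single bag of any decomposition, so no decomposition can have width below 2. Therefore the treewidth is 2.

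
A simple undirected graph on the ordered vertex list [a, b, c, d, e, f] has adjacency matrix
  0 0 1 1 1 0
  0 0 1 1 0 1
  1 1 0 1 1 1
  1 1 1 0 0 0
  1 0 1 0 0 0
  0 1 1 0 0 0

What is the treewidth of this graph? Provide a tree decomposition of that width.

Treewidth 2.
One optimal decomposition is:
Bags: B1 = {b, c, d}  B2 = {a, c, d}  B3 = {b, c, f}  B4 = {a, c, e}
Tree: B1–B2, B1–B3, B2–B4

The largest bag has 3 vertices, giving width 2; this decomposition certifies tw(G) ≤ 2. On the other hand G contains the 3-clique {a, c, d}. A clique must lie in a single bag of any decomposition, so no decomposition can have width below 2. Therefore the treewidth is 2.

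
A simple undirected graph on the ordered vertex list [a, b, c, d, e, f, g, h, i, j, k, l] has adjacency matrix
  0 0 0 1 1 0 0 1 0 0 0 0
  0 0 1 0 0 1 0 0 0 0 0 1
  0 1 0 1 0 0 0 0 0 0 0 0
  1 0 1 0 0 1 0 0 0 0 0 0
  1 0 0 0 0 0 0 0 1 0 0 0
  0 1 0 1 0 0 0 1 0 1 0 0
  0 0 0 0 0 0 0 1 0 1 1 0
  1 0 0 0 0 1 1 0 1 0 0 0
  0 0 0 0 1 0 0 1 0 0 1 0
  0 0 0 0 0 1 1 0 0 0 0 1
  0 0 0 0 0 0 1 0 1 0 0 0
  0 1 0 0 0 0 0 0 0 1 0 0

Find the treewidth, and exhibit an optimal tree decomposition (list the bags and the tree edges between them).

Treewidth 3.
One optimal decomposition is:
Bags: B1 = {a, e, i, k}  B2 = {a, h, i, k}  B3 = {a, g, h, k}  B4 = {a, d, g, h}  B5 = {d, f, g, h}  B6 = {d, f, g, j}  B7 = {c, d, f, j}  B8 = {b, c, f, j}  B9 = {b, c, j, l}
Tree: B1–B2, B2–B3, B3–B4, B4–B5, B5–B6, B6–B7, B7–B8, B8–B9

Every bag has size at most 4, so the width is 4 − 1 = 3 and tw(G) ≤ 3. For the lower bound: the 4 vertex sets {e,i,k}, {a}, {h}, {d,f,g,j} are disjoint, each induces a connected subgraph, and every pair is joined by at least one edge of G. Contracting each set to a single vertex therefore yields K_{4} as a minor, and since treewidth is minor-monotone, tw(G) ≥ tw(K_{4}) = 3. The upper and lower bounds meet at 3, so that is the treewidth.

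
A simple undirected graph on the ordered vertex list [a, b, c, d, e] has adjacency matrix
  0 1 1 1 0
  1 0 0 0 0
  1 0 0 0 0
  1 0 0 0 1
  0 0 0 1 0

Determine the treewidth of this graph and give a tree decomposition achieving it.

Treewidth 1.
One such decomposition:
Bags: B1 = {a, b}  B2 = {a, d}  B3 = {a, c}  B4 = {d, e}
Tree: B1–B2, B2–B3, B2–B4

The largest bag has 2 vertices, giving width 1; this decomposition certifies tw(G) ≤ 1. Any graph with an edge has treewidth ≥ 1, and G has the edge a–b. Therefore the treewidth is 1.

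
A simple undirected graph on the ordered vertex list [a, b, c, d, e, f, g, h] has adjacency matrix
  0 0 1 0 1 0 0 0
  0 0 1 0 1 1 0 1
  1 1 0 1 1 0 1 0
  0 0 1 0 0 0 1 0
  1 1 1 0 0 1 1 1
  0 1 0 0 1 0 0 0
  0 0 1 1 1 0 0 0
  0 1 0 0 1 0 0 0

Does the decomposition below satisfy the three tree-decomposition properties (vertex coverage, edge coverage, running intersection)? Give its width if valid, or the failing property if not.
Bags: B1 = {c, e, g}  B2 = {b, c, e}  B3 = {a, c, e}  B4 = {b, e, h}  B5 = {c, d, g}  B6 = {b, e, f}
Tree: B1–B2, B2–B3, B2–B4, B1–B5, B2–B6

Every vertex of G appears in some bag (union = {a, b, c, d, e, f, g, h}); every edge is covered by a bag; and for each vertex v the set of bags containing v is connected in the bag tree. The decomposition is therefore valid. The largest bag has 3 vertices, so the width is 2.

Yes; width 2.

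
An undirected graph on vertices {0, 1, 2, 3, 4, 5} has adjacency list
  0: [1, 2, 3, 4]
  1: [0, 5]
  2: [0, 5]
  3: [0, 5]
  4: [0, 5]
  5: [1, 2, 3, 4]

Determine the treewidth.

2

A width-2 tree decomposition is:
Bags: B1 = {0, 1, 5}  B2 = {0, 3, 5}  B3 = {0, 4, 5}  B4 = {0, 2, 5}
Tree: B1–B2, B2–B3, B3–B4
Each bag holds 3 vertices, so the decomposition has width 2, which upper-bounds the treewidth. For the lower bound, G contains the cycle 1–5–3–0–1, so G is not a forest; only forests have treewidth ≤ 1, hence tw(G) ≥ 2. The upper and lower bounds meet at 2, so that is the treewidth.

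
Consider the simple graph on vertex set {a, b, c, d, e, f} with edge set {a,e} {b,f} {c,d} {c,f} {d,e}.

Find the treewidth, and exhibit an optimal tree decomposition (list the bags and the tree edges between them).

The largest bag has 2 vertices, giving width 1; this decomposition certifies tw(G) ≤ 1. G has an edge, so its treewidth is at least 1. Combining the bounds, tw(G) = 1.

Treewidth 1.
Bags: B1 = {a, e}  B2 = {d, e}  B3 = {c, d}  B4 = {c, f}  B5 = {b, f}
Tree: B1–B2, B2–B3, B3–B4, B4–B5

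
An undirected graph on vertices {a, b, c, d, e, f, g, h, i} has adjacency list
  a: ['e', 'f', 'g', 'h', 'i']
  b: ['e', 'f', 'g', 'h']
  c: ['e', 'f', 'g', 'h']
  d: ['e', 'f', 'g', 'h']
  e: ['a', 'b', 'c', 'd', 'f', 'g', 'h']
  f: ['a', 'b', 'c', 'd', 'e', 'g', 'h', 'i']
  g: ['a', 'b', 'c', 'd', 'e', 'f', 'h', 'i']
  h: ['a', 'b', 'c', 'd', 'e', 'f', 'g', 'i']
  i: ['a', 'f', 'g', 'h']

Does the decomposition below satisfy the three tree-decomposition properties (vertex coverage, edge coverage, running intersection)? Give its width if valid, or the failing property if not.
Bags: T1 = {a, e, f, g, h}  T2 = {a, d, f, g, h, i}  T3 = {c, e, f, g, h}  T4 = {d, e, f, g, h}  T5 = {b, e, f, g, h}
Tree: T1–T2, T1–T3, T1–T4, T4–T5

No — bags containing vertex d are not connected in the tree.

A tree decomposition must satisfy three properties: every vertex lies in some bag; for every edge, both endpoints lie together in some bag; and for every vertex, the bags containing it form a connected subtree. Here bags containing vertex d are not connected in the tree, so the decomposition is invalid.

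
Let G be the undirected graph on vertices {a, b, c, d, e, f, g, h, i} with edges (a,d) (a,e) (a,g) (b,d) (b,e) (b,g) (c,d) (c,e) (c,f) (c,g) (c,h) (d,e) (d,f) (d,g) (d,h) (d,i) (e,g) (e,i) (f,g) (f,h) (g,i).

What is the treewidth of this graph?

A width-3 tree decomposition is:
Bags: B1 = {c, d, f, g}  B2 = {c, d, e, g}  B3 = {a, d, e, g}  B4 = {b, d, e, g}  B5 = {d, e, g, i}  B6 = {c, d, f, h}
Tree: B1–B2, B2–B3, B2–B4, B2–B5, B1–B6
Each bag holds 4 vertices, so the decomposition has width 3, which upper-bounds the treewidth. On the other hand G contains the 4-clique {c, d, e, g}. A clique must lie in a single bag of any decomposition, so no decomposition can have width below 3. Therefore the treewidth is 3.

3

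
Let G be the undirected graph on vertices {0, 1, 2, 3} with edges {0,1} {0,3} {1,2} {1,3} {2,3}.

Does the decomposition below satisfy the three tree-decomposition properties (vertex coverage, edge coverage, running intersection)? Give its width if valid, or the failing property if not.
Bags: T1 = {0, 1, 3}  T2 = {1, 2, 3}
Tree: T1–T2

Yes; width 2.

Every vertex of G appears in some bag (union = {0, 1, 2, 3}); every edge is covered by a bag; and for each vertex v the set of bags containing v is connected in the bag tree. The decomposition is therefore valid. The largest bag has 3 vertices, so the width is 2.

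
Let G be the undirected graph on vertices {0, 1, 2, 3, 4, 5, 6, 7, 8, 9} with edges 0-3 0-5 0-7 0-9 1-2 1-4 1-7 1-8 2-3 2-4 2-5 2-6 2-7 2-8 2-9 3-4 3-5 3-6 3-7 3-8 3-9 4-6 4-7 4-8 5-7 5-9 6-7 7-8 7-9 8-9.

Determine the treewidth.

A width-4 tree decomposition is:
Bags: B1 = {2, 3, 4, 7, 8}  B2 = {1, 2, 4, 7, 8}  B3 = {2, 3, 7, 8, 9}  B4 = {2, 3, 5, 7, 9}  B5 = {2, 3, 4, 6, 7}  B6 = {0, 3, 5, 7, 9}
Tree: B1–B2, B1–B3, B3–B4, B1–B5, B4–B6
Each bag holds 5 vertices, so the decomposition has width 4, which upper-bounds the treewidth. Conversely, {0, 3, 5, 7, 9} is a clique of size 5, and the vertices of any clique must share a bag in every tree decomposition; so some bag has ≥ 5 vertices and tw(G) ≥ 4. The upper and lower bounds meet at 4, so that is the treewidth.

4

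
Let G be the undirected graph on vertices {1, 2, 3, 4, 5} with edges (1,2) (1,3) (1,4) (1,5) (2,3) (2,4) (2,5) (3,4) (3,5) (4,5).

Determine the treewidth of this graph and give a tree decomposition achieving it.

With just one bag of size 5, the width is 5 − 1 = 4, so tw(G) ≤ 4. Conversely, {1, 2, 3, 4, 5} is a clique of size 5, and the vertices of any clique must share a bag in every tree decomposition; so some bag has ≥ 5 vertices and tw(G) ≥ 4. Combining the bounds, tw(G) = 4.

Treewidth 4.
Bags: B1 = {1, 2, 3, 4, 5}
Tree: (single bag)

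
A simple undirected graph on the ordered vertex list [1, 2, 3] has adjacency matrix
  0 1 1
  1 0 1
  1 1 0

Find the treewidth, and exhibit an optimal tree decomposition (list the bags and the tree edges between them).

Treewidth 2.
One optimal decomposition is:
Bags: B1 = {1, 2, 3}
Tree: (single bag)

A single bag containing all 3 vertices is trivially a valid decomposition of width 2. Conversely, {1, 2, 3} is a clique of size 3, and the vertices of any clique must share a bag in every tree decomposition; so some bag has ≥ 3 vertices and tw(G) ≥ 2. Combining the bounds, tw(G) = 2.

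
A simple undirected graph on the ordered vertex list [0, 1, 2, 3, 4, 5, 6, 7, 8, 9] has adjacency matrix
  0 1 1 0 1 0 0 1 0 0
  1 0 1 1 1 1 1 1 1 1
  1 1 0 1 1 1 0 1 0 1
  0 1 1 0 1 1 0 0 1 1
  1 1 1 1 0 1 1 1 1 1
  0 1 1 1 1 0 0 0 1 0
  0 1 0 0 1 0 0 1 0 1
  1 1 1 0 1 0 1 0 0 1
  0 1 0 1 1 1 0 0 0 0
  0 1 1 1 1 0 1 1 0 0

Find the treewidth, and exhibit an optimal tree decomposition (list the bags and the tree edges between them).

The largest bag has 5 vertices, giving width 4; this decomposition certifies tw(G) ≤ 4. On the other hand G contains the 5-clique {1, 3, 4, 5, 8}. A clique must lie in a single bag of any decomposition, so no decomposition can have width below 4. Combining the bounds, tw(G) = 4.

Treewidth 4.
Bags: B1 = {1, 4, 6, 7, 9}  B2 = {1, 2, 4, 7, 9}  B3 = {1, 2, 3, 4, 9}  B4 = {0, 1, 2, 4, 7}  B5 = {1, 2, 3, 4, 5}  B6 = {1, 3, 4, 5, 8}
Tree: B1–B2, B2–B3, B2–B4, B3–B5, B5–B6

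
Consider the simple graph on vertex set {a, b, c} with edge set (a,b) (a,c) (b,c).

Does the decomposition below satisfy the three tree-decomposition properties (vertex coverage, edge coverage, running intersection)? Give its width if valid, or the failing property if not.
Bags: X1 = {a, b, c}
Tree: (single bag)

Yes; width 2.

Every vertex of G appears in some bag (union = {a, b, c}); every edge is covered by a bag; and for each vertex v the set of bags containing v is connected in the bag tree. The decomposition is therefore valid. The largest bag has 3 vertices, so the width is 2.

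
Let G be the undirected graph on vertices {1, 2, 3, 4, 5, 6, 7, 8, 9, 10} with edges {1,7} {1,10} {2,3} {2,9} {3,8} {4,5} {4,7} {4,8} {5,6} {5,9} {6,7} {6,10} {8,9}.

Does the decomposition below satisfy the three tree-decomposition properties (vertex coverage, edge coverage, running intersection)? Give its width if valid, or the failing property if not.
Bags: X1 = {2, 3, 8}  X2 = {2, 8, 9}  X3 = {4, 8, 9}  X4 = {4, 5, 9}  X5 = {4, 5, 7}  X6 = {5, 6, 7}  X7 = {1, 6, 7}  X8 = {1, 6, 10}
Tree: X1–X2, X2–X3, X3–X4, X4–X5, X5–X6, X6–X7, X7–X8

Yes; width 2.

Vertex coverage: the bags together contain {1, 2, 3, 4, 5, 6, 7, 8, 9, 10}, the full vertex set. Edge coverage: each edge of G has both endpoints in at least one bag. Running intersection: for every vertex, the bags containing it form a connected subtree. All three properties hold, so this is a valid tree decomposition of width max|bag| − 1 = 2, and hence tw(G) ≤ 2.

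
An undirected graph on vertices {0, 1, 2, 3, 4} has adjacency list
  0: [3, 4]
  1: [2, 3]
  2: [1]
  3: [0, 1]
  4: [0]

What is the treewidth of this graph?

A width-1 tree decomposition is:
Bags: B1 = {1, 3}  B2 = {0, 3}  B3 = {1, 2}  B4 = {0, 4}
Tree: B1–B2, B1–B3, B2–B4
Each bag holds 2 vertices, so the decomposition has width 1, which upper-bounds the treewidth. G has an edge, so its treewidth is at least 1. Combining the bounds, tw(G) = 1.

1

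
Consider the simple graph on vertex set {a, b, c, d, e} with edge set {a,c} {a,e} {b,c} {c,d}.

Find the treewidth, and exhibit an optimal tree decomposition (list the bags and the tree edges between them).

Each bag holds 2 vertices, so the decomposition has width 1, which upper-bounds the treewidth. G has an edge, so its treewidth is at least 1. Hence tw(G) = 1 exactly.

Treewidth 1.
Bags: B1 = {a, e}  B2 = {a, c}  B3 = {c, d}  B4 = {b, c}
Tree: B1–B2, B2–B3, B2–B4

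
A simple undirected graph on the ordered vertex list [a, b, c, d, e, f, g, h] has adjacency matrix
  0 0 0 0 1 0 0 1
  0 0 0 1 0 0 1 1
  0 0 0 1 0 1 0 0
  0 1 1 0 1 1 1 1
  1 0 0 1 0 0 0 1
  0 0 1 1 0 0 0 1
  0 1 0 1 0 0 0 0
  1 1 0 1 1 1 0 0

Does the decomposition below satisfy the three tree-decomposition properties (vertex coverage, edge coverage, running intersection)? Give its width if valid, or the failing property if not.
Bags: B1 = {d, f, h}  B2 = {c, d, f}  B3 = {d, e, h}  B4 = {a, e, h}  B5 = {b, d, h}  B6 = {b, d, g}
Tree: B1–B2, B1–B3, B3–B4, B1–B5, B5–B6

Vertex coverage: the bags together contain {a, b, c, d, e, f, g, h}, the full vertex set. Edge coverage: each edge of G has both endpoints in at least one bag. Running intersection: for every vertex, the bags containing it form a connected subtree. All three properties hold, so this is a valid tree decomposition of width max|bag| − 1 = 2, and hence tw(G) ≤ 2.

Yes; width 2.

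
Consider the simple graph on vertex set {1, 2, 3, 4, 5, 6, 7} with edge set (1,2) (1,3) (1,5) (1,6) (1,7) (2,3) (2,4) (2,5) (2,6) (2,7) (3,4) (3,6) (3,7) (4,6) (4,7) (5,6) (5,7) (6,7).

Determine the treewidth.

4

A width-4 tree decomposition is:
Bags: B1 = {1, 2, 5, 6, 7}  B2 = {1, 2, 3, 6, 7}  B3 = {2, 3, 4, 6, 7}
Tree: B1–B2, B2–B3
Each bag holds 5 vertices, so the decomposition has width 4, which upper-bounds the treewidth. On the other hand G contains the 5-clique {1, 2, 3, 6, 7}. A clique must lie in a single bag of any decomposition, so no decomposition can have width below 4. Hence tw(G) = 4 exactly.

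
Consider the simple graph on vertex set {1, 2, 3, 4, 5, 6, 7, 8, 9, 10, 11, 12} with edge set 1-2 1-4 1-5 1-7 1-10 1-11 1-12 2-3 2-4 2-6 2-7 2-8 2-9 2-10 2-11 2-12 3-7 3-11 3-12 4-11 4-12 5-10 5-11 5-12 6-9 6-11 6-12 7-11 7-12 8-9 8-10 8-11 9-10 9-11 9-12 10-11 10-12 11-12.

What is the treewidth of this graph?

4

A width-4 tree decomposition is:
Bags: B1 = {2, 6, 9, 11, 12}  B2 = {2, 9, 10, 11, 12}  B3 = {1, 2, 10, 11, 12}  B4 = {1, 2, 7, 11, 12}  B5 = {2, 3, 7, 11, 12}  B6 = {2, 8, 9, 10, 11}  B7 = {1, 2, 4, 11, 12}  B8 = {1, 5, 10, 11, 12}
Tree: B1–B2, B2–B3, B3–B4, B4–B5, B2–B6, B3–B7, B3–B8
Every bag has size at most 5, so the width is 5 − 1 = 4 and tw(G) ≤ 4. On the other hand G contains the 5-clique {2, 8, 9, 10, 11}. A clique must lie in a single bag of any decomposition, so no decomposition can have width below 4. Therefore the treewidth is 4.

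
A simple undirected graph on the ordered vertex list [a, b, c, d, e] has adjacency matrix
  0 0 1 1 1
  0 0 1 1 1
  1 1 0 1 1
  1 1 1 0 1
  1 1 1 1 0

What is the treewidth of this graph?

A width-3 tree decomposition is:
Bags: B1 = {a, c, d, e}  B2 = {b, c, d, e}
Tree: B1–B2
Every bag has size at most 4, so the width is 4 − 1 = 3 and tw(G) ≤ 3. For the lower bound, the 4 vertices {a, c, d, e} are pairwise adjacent, and any tree decomposition puts a clique entirely inside one bag — forcing width ≥ 3. Hence tw(G) = 3 exactly.

3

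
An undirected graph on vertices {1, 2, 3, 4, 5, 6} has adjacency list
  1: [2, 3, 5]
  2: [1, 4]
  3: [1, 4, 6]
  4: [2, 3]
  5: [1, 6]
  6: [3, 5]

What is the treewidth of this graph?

A width-2 tree decomposition is:
Bags: B1 = {1, 2, 4}  B2 = {1, 3, 4}  B3 = {1, 3, 5}  B4 = {3, 5, 6}
Tree: B1–B2, B2–B3, B3–B4
The largest bag has 3 vertices, giving width 2; this decomposition certifies tw(G) ≤ 2. The edges 2–4–3–1–2 form a cycle, so G is not a tree and its treewidth is at least 2. Combining the bounds, tw(G) = 2.

2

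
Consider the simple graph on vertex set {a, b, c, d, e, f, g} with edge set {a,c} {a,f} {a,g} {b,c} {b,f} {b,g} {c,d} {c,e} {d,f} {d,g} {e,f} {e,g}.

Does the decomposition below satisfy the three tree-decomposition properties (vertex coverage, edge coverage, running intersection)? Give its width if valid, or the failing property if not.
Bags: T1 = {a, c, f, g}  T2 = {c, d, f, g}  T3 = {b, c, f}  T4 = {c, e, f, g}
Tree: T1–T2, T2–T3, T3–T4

A tree decomposition must satisfy three properties: every vertex lies in some bag; for every edge, both endpoints lie together in some bag; and for every vertex, the bags containing it form a connected subtree. Here edge (g,b) lies in no bag, so the decomposition is invalid.

No — edge (g,b) lies in no bag.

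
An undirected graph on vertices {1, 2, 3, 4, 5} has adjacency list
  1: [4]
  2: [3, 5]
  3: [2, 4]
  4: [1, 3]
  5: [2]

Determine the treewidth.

1

A width-1 tree decomposition is:
Bags: B1 = {1, 4}  B2 = {3, 4}  B3 = {2, 3}  B4 = {2, 5}
Tree: B1–B2, B2–B3, B3–B4
The largest bag has 2 vertices, giving width 1; this decomposition certifies tw(G) ≤ 1. G has an edge, so its treewidth is at least 1. Combining the bounds, tw(G) = 1.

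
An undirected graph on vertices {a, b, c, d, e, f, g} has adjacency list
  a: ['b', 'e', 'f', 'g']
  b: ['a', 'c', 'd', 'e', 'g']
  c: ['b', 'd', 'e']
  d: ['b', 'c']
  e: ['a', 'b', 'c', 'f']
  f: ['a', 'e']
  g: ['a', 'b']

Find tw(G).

2

A width-2 tree decomposition is:
Bags: B1 = {a, b, g}  B2 = {a, b, e}  B3 = {a, e, f}  B4 = {b, c, e}  B5 = {b, c, d}
Tree: B1–B2, B2–B3, B2–B4, B4–B5
The largest bag has 3 vertices, giving width 2; this decomposition certifies tw(G) ≤ 2. Conversely, {a, e, f} is a clique of size 3, and the vertices of any clique must share a bag in every tree decomposition; so some bag has ≥ 3 vertices and tw(G) ≥ 2. The upper and lower bounds meet at 2, so that is the treewidth.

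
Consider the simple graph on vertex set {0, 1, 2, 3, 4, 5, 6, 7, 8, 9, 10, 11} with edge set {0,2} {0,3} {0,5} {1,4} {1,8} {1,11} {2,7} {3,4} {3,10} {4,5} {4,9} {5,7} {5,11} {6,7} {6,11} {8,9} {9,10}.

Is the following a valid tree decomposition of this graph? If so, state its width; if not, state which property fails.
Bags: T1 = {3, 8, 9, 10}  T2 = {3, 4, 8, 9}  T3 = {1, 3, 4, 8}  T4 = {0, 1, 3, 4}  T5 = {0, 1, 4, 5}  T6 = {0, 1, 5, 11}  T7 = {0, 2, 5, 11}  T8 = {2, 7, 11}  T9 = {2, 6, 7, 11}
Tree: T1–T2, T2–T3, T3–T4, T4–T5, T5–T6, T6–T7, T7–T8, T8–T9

A tree decomposition must satisfy three properties: every vertex lies in some bag; for every edge, both endpoints lie together in some bag; and for every vertex, the bags containing it form a connected subtree. Here edge (5,7) lies in no bag, so the decomposition is invalid.

No — edge (5,7) lies in no bag.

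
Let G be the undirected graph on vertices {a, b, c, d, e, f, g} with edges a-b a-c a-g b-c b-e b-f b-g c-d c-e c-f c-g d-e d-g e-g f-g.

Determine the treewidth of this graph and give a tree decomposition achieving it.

Treewidth 3.
Bags: B1 = {b, c, e, g}  B2 = {b, c, f, g}  B3 = {a, b, c, g}  B4 = {c, d, e, g}
Tree: B1–B2, B2–B3, B1–B4

Every bag has size at most 4, so the width is 4 − 1 = 3 and tw(G) ≤ 3. On the other hand G contains the 4-clique {c, d, e, g}. A clique must lie in a single bag of any decomposition, so no decomposition can have width below 3. Hence tw(G) = 3 exactly.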